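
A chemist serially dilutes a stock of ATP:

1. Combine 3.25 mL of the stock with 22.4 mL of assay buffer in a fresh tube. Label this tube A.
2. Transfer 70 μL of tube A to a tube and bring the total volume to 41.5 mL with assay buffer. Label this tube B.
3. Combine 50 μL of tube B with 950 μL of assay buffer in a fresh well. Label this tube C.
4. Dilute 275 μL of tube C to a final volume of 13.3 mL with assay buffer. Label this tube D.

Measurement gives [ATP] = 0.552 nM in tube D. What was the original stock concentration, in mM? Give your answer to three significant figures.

2.50 mM

Step 1: 3.25 mL + 22.4 mL = 25.65 mL total → factor 25.65/3.25 = 7.8923
Step 2: 70 μL brought to 41.5 mL → factor 41500/70 = 592.86
Step 3: 50 μL + 950 μL = 1000 μL total → factor 1000/50 = 20
Step 4: 275 μL brought to 13.3 mL → factor 13300/275 = 48.364
Overall dilution factor = 7.8923 × 592.86 × 20 × 48.364 = 4.5259 × 10^6
Stock = 0.552 nM × 4.5259 × 10^6 = 2.498 × 10^6 nM = 2.50 mM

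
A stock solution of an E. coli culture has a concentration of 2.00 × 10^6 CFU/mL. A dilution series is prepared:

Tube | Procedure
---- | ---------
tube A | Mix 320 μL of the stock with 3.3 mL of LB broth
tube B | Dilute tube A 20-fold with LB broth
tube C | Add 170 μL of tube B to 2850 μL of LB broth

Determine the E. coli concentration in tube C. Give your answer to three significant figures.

Step 1: 320 μL + 3.3 mL = 3620 μL total → factor 3620/320 = 11.312
Step 2: 20-fold → factor 20
Step 3: 170 μL + 2850 μL = 3020 μL total → factor 3020/170 = 17.765
Overall dilution factor = 11.312 × 20 × 17.765 = 4019.3
Final = 2.00 × 10^6 CFU/mL / 4019.3 = 498 CFU/mL

498 CFU/mL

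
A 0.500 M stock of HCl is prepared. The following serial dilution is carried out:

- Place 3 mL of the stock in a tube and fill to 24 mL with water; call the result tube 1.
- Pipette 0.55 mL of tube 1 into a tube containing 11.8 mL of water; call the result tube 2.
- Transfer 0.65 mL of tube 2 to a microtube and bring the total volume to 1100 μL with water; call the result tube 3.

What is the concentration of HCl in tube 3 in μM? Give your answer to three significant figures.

Step 1: 3 mL brought to 24 mL → factor 24/3 = 8
Step 2: 0.55 mL + 11.8 mL = 12.35 mL total → factor 12.35/0.55 = 22.455
Step 3: 0.65 mL brought to 1100 μL → factor 1.1/0.65 = 1.6923
Overall dilution factor = 8 × 22.455 × 1.6923 = 304
Final = 0.500 M / 304 = 0.001645 M = 1.64 × 10^3 μM

1.64 × 10^3 μM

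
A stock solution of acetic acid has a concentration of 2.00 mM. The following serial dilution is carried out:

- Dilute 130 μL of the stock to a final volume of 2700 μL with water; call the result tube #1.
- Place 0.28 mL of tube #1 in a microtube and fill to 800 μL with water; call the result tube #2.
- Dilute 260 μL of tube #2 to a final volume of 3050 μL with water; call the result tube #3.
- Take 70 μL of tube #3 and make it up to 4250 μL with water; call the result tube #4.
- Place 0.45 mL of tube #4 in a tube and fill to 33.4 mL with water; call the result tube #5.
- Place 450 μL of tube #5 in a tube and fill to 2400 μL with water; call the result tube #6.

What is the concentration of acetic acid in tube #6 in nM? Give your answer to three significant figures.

0.120 nM

Step 1: 130 μL brought to 2700 μL → factor 2700/130 = 20.769
Step 2: 0.28 mL brought to 800 μL → factor 0.8/0.28 = 2.8571
Step 3: 260 μL brought to 3050 μL → factor 3050/260 = 11.731
Step 4: 70 μL brought to 4250 μL → factor 4250/70 = 60.714
Step 5: 0.45 mL brought to 33.4 mL → factor 33.4/0.45 = 74.222
Step 6: 450 μL brought to 2400 μL → factor 2400/450 = 5.3333
Overall dilution factor = 20.769 × 2.8571 × 11.731 × 60.714 × 74.222 × 5.3333 = 1.673 × 10^7
Final = 2.00 mM / 1.673 × 10^7 = 1.195 × 10^-7 mM = 0.120 nM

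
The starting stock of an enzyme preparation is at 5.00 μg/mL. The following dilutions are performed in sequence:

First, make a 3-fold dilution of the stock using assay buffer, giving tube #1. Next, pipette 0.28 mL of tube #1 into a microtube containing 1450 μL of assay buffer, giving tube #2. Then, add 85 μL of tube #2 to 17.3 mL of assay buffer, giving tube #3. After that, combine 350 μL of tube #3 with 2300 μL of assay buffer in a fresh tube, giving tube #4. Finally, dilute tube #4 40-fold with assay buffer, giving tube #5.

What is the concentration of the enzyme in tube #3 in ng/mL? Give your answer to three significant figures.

Step 1: 3-fold → factor 3
Step 2: 0.28 mL + 1450 μL = 1.73 mL total → factor 1.73/0.28 = 6.1786
Step 3: 85 μL + 17.3 mL = 17385 μL total → factor 17385/85 = 204.53
Dilution factor through tube #3 = 3 × 6.1786 × 204.53 = 3791.1
[tube #3] = 5.00 μg/mL / 3791.1 = 0.001319 μg/mL = 1.32 ng/mL

1.32 ng/mL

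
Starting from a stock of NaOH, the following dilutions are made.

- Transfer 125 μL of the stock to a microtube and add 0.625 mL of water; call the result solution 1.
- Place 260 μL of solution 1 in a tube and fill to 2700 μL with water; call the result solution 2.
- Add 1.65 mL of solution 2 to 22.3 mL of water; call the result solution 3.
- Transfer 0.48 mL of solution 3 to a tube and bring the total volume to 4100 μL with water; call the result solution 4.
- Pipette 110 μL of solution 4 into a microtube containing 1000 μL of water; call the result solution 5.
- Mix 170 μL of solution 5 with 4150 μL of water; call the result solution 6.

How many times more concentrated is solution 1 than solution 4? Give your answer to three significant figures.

1.29 × 10^3

Step 1: 125 μL + 0.625 mL = 750 μL total → factor 750/125 = 6
Step 2: 260 μL brought to 2700 μL → factor 2700/260 = 10.385
Step 3: 1.65 mL + 22.3 mL = 23.95 mL total → factor 23.95/1.65 = 14.515
Step 4: 0.48 mL brought to 4100 μL → factor 4.1/0.48 = 8.5417
Dilution factor to solution 1 = 6; to solution 4 = 7725.1
[solution 1]/[solution 4] = (factor to solution 4)/(factor to solution 1) = 7725.1/6 = 1.29 × 10^3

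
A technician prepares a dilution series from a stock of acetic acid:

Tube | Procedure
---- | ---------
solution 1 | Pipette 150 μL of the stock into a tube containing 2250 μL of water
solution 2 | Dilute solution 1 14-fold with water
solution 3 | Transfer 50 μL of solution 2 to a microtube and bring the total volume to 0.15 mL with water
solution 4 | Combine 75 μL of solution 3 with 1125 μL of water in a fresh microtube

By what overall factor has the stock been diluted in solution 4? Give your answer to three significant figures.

Step 1: 150 μL + 2250 μL = 2400 μL total → factor 2400/150 = 16
Step 2: 14-fold → factor 14
Step 3: 50 μL brought to 0.15 mL → factor 150/50 = 3
Step 4: 75 μL + 1125 μL = 1200 μL total → factor 1200/75 = 16
Overall dilution factor = 16 × 14 × 3 × 16 = 10752

1.08 × 10^4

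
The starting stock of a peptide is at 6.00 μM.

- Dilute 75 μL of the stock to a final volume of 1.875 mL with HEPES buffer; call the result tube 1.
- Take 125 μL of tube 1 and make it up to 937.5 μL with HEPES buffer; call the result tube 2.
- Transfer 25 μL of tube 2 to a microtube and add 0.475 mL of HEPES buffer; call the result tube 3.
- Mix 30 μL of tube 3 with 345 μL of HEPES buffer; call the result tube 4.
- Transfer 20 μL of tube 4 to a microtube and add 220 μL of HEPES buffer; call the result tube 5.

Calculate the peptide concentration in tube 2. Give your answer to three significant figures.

0.0320 μM

Step 1: 75 μL brought to 1.875 mL → factor 1875/75 = 25
Step 2: 125 μL brought to 937.5 μL → factor 937.5/125 = 7.5
Dilution factor through tube 2 = 25 × 7.5 = 187.5
[tube 2] = 6.00 μM / 187.5 = 0.0320 μM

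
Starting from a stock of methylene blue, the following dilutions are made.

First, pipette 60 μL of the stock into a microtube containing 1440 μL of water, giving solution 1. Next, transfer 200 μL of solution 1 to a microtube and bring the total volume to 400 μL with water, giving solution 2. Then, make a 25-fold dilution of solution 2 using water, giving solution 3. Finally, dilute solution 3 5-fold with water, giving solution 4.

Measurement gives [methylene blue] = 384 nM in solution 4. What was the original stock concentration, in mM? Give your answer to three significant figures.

2.40 mM

Step 1: 60 μL + 1440 μL = 1500 μL total → factor 1500/60 = 25
Step 2: 200 μL brought to 400 μL → factor 400/200 = 2
Step 3: 25-fold → factor 25
Step 4: 5-fold → factor 5
Overall dilution factor = 25 × 2 × 25 × 5 = 6250
Stock = 384 nM × 6250 = 2.400 × 10^6 nM = 2.40 mM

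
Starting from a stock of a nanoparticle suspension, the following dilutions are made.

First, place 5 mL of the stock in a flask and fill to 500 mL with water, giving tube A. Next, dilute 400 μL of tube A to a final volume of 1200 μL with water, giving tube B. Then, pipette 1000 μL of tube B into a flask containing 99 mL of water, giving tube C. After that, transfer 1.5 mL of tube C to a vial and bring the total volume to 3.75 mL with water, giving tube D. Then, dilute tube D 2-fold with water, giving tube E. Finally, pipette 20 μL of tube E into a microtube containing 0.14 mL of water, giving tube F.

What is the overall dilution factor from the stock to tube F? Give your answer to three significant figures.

1.20 × 10^6

Step 1: 5 mL brought to 500 mL → factor 500/5 = 100
Step 2: 400 μL brought to 1200 μL → factor 1200/400 = 3
Step 3: 1000 μL + 99 mL = 1 × 10^5 μL total → factor 1 × 10^5/1000 = 100
Step 4: 1.5 mL brought to 3.75 mL → factor 3.75/1.5 = 2.5
Step 5: 2-fold → factor 2
Step 6: 20 μL + 0.14 mL = 160 μL total → factor 160/20 = 8
Overall dilution factor = 100 × 3 × 100 × 2.5 × 2 × 8 = 1.2 × 10^6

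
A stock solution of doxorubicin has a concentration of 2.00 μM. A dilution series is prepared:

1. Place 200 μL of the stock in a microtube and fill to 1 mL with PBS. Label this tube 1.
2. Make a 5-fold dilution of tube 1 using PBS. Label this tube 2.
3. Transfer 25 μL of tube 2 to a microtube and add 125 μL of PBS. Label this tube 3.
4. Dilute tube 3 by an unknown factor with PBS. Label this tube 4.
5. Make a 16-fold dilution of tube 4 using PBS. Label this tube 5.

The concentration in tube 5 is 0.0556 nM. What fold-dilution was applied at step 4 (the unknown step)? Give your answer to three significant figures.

15.0-fold

Step 1: 200 μL brought to 1 mL → factor 1000/200 = 5
Step 2: 5-fold → factor 5
Step 3: 25 μL + 125 μL = 150 μL total → factor 150/25 = 6
Step 4: unknown factor x
Step 5: 16-fold → factor 16
Product of known-step factors = 2400
Overall factor = 2.00 μM / (0.0556 nM) = 35971
x = 35971 / 2400 = 15.0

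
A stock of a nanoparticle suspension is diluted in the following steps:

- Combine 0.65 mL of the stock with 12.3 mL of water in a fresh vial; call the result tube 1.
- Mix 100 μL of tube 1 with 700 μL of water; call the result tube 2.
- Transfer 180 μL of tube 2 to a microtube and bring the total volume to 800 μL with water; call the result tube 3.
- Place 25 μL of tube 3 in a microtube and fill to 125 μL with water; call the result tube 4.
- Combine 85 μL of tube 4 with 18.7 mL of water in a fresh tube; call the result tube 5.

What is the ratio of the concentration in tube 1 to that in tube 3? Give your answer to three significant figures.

Step 1: 0.65 mL + 12.3 mL = 12.95 mL total → factor 12.95/0.65 = 19.923
Step 2: 100 μL + 700 μL = 800 μL total → factor 800/100 = 8
Step 3: 180 μL brought to 800 μL → factor 800/180 = 4.4444
Dilution factor to tube 1 = 19.923; to tube 3 = 708.38
[tube 1]/[tube 3] = (factor to tube 3)/(factor to tube 1) = 708.38/19.923 = 35.6

35.6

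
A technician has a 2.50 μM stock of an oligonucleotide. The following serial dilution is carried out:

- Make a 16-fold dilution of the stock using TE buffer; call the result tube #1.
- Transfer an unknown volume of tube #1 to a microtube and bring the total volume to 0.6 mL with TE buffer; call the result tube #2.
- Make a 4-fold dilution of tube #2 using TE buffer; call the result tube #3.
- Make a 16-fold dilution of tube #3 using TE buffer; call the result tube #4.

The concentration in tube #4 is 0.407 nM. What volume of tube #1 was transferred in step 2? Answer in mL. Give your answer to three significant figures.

0.100 mL

Step 1: 16-fold → factor 16
Step 2: v brought to 0.6 mL → factor = 0.6 mL/v
Step 3: 4-fold → factor 4
Step 4: 16-fold → factor 16
Product of known-step factors = 1024
Overall factor = 2.50 μM / (0.407 nM) = 6142.5
Step-2 factor = 6142.5 / 1024 = 5.9985
v = 0.6 mL / 5.9985 = 0.100 mL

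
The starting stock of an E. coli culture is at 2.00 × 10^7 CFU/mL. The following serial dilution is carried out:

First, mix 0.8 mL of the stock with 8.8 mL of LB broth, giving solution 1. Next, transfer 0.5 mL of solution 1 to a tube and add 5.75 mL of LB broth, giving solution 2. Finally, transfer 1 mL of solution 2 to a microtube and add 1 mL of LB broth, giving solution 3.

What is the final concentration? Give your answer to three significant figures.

Step 1: 0.8 mL + 8.8 mL = 9.6 mL total → factor 9.6/0.8 = 12
Step 2: 0.5 mL + 5.75 mL = 6.25 mL total → factor 6.25/0.5 = 12.5
Step 3: 1 mL + 1 mL = 2 mL total → factor 2/1 = 2
Overall dilution factor = 12 × 12.5 × 2 = 300
Final = 2.00 × 10^7 CFU/mL / 300 = 6.67 × 10^4 CFU/mL

6.67 × 10^4 CFU/mL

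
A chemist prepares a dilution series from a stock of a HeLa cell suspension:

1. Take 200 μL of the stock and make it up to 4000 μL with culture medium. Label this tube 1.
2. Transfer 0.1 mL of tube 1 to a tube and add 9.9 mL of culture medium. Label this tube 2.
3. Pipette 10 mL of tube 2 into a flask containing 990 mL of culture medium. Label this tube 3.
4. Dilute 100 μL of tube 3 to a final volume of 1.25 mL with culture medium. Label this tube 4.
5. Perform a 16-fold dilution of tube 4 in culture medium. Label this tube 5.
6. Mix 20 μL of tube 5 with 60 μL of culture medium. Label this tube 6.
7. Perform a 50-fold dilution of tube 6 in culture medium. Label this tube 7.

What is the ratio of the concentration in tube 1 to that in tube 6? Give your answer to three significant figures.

8.00 × 10^6

Step 1: 200 μL brought to 4000 μL → factor 4000/200 = 20
Step 2: 0.1 mL + 9.9 mL = 10 mL total → factor 10/0.1 = 100
Step 3: 10 mL + 990 mL = 1000 mL total → factor 1000/10 = 100
Step 4: 100 μL brought to 1.25 mL → factor 1250/100 = 12.5
Step 5: 16-fold → factor 16
Step 6: 20 μL + 60 μL = 80 μL total → factor 80/20 = 4
Dilution factor to tube 1 = 20; to tube 6 = 1.6 × 10^8
[tube 1]/[tube 6] = (factor to tube 6)/(factor to tube 1) = 1.6 × 10^8/20 = 8.00 × 10^6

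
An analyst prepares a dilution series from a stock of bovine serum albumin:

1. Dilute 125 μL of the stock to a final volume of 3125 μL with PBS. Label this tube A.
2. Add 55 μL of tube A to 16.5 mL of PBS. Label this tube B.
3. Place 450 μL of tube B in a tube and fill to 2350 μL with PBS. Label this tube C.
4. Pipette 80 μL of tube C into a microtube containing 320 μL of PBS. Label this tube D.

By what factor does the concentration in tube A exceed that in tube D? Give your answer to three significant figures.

Step 1: 125 μL brought to 3125 μL → factor 3125/125 = 25
Step 2: 55 μL + 16.5 mL = 16555 μL total → factor 16555/55 = 301
Step 3: 450 μL brought to 2350 μL → factor 2350/450 = 5.2222
Step 4: 80 μL + 320 μL = 400 μL total → factor 400/80 = 5
Dilution factor to tube A = 25; to tube D = 1.9649 × 10^5
[tube A]/[tube D] = (factor to tube D)/(factor to tube A) = 1.9649 × 10^5/25 = 7.86 × 10^3

7.86 × 10^3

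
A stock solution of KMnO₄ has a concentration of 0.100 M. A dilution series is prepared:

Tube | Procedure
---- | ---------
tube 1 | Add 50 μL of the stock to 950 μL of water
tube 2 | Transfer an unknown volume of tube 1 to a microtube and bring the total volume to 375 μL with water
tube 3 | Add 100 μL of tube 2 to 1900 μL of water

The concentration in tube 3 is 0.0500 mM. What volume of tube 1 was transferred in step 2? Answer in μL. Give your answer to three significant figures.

75.0 μL

Step 1: 50 μL + 950 μL = 1000 μL total → factor 1000/50 = 20
Step 2: v brought to 375 μL → factor = 375 μL/v
Step 3: 100 μL + 1900 μL = 2000 μL total → factor 2000/100 = 20
Product of known-step factors = 400
Overall factor = 0.100 M / (0.0500 mM) = 2000
Step-2 factor = 2000 / 400 = 5
v = 375 μL / 5 = 75.0 μL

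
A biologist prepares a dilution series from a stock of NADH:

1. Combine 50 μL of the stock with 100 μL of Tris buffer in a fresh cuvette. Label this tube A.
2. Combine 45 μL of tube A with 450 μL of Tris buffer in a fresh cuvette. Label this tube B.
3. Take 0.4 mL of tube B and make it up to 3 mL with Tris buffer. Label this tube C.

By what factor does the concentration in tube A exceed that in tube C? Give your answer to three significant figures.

Step 1: 50 μL + 100 μL = 150 μL total → factor 150/50 = 3
Step 2: 45 μL + 450 μL = 495 μL total → factor 495/45 = 11
Step 3: 0.4 mL brought to 3 mL → factor 3/0.4 = 7.5
Dilution factor to tube A = 3; to tube C = 247.5
[tube A]/[tube C] = (factor to tube C)/(factor to tube A) = 247.5/3 = 82.5

82.5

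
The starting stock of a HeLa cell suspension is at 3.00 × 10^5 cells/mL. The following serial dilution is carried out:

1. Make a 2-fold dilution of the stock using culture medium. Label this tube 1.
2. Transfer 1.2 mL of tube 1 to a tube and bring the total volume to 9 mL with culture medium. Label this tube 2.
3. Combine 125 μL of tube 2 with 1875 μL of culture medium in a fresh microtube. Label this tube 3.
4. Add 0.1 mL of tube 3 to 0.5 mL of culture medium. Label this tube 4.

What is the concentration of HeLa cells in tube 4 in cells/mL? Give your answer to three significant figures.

208 cells/mL

Step 1: 2-fold → factor 2
Step 2: 1.2 mL brought to 9 mL → factor 9/1.2 = 7.5
Step 3: 125 μL + 1875 μL = 2000 μL total → factor 2000/125 = 16
Step 4: 0.1 mL + 0.5 mL = 0.6 mL total → factor 0.6/0.1 = 6
Overall dilution factor = 2 × 7.5 × 16 × 6 = 1440
Final = 3.00 × 10^5 cells/mL / 1440 = 208 cells/mL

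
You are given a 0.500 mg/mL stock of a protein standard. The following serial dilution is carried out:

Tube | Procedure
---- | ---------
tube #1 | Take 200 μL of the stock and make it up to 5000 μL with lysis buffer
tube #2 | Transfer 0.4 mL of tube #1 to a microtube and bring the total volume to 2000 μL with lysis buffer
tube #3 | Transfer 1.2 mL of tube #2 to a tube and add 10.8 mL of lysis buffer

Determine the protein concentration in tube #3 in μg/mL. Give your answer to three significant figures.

0.400 μg/mL

Step 1: 200 μL brought to 5000 μL → factor 5000/200 = 25
Step 2: 0.4 mL brought to 2000 μL → factor 2/0.4 = 5
Step 3: 1.2 mL + 10.8 mL = 12 mL total → factor 12/1.2 = 10
Overall dilution factor = 25 × 5 × 10 = 1250
Final = 0.500 mg/mL / 1250 = 0.0004000 mg/mL = 0.400 μg/mL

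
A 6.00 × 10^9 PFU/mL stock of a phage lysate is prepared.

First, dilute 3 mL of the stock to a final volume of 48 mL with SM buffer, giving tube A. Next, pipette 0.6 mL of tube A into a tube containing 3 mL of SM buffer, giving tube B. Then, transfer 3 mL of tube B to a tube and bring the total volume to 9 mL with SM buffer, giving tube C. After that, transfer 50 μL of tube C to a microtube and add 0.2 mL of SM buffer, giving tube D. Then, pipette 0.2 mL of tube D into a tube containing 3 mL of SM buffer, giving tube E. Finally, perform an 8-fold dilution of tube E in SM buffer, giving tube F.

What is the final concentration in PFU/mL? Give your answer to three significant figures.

3.26 × 10^4 PFU/mL

Step 1: 3 mL brought to 48 mL → factor 48/3 = 16
Step 2: 0.6 mL + 3 mL = 3.6 mL total → factor 3.6/0.6 = 6
Step 3: 3 mL brought to 9 mL → factor 9/3 = 3
Step 4: 50 μL + 0.2 mL = 250 μL total → factor 250/50 = 5
Step 5: 0.2 mL + 3 mL = 3.2 mL total → factor 3.2/0.2 = 16
Step 6: 8-fold → factor 8
Overall dilution factor = 16 × 6 × 3 × 5 × 16 × 8 = 1.8432 × 10^5
Final = 6.00 × 10^9 PFU/mL / 1.8432 × 10^5 = 3.26 × 10^4 PFU/mL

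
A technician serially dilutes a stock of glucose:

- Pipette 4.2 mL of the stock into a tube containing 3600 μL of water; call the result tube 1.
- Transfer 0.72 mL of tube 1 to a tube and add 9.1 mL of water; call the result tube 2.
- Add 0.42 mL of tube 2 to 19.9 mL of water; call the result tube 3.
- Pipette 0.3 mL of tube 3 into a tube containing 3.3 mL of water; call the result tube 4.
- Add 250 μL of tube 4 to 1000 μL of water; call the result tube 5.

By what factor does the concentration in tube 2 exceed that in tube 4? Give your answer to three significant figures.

581

Step 1: 4.2 mL + 3600 μL = 7.8 mL total → factor 7.8/4.2 = 1.8571
Step 2: 0.72 mL + 9.1 mL = 9.82 mL total → factor 9.82/0.72 = 13.639
Step 3: 0.42 mL + 19.9 mL = 20.32 mL total → factor 20.32/0.42 = 48.381
Step 4: 0.3 mL + 3.3 mL = 3.6 mL total → factor 3.6/0.3 = 12
Dilution factor to tube 2 = 25.329; to tube 4 = 14706
[tube 2]/[tube 4] = (factor to tube 4)/(factor to tube 2) = 14706/25.329 = 581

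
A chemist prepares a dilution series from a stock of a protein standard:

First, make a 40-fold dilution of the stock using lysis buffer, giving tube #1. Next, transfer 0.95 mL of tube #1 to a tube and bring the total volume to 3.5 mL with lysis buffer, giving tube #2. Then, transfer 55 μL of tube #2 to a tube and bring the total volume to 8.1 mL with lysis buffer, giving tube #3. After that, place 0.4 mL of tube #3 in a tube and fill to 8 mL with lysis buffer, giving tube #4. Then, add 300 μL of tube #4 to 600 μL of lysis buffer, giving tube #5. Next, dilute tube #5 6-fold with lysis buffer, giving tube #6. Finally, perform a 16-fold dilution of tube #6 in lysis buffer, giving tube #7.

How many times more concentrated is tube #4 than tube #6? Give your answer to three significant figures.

18.0

Step 1: 40-fold → factor 40
Step 2: 0.95 mL brought to 3.5 mL → factor 3.5/0.95 = 3.6842
Step 3: 55 μL brought to 8.1 mL → factor 8100/55 = 147.27
Step 4: 0.4 mL brought to 8 mL → factor 8/0.4 = 20
Step 5: 300 μL + 600 μL = 900 μL total → factor 900/300 = 3
Step 6: 6-fold → factor 6
Dilution factor to tube #4 = 4.3407 × 10^5; to tube #6 = 7.8132 × 10^6
[tube #4]/[tube #6] = (factor to tube #6)/(factor to tube #4) = 7.8132 × 10^6/4.3407 × 10^5 = 18.0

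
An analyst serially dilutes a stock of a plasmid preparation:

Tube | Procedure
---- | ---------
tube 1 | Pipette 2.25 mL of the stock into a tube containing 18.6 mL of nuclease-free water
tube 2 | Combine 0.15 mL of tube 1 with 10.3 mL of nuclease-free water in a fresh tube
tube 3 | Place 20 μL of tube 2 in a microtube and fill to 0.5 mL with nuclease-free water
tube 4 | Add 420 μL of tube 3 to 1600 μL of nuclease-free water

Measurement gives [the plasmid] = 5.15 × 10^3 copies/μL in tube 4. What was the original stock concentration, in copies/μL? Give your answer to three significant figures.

4.00 × 10^8 copies/μL

Step 1: 2.25 mL + 18.6 mL = 20.85 mL total → factor 20.85/2.25 = 9.2667
Step 2: 0.15 mL + 10.3 mL = 10.45 mL total → factor 10.45/0.15 = 69.667
Step 3: 20 μL brought to 0.5 mL → factor 500/20 = 25
Step 4: 420 μL + 1600 μL = 2020 μL total → factor 2020/420 = 4.8095
Overall dilution factor = 9.2667 × 69.667 × 25 × 4.8095 = 77623
Stock = 5.15 × 10^3 copies/μL × 77623 = 4.00 × 10^8 copies/μL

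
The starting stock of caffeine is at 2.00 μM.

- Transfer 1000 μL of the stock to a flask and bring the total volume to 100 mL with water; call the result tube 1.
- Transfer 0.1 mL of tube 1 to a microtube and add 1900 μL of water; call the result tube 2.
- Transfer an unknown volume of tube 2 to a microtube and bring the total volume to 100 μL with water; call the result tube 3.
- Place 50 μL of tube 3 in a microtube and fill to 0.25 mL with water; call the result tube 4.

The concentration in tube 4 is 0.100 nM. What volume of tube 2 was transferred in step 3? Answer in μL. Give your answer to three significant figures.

50.0 μL

Step 1: 1000 μL brought to 100 mL → factor 1 × 10^5/1000 = 100
Step 2: 0.1 mL + 1900 μL = 2 mL total → factor 2/0.1 = 20
Step 3: v brought to 100 μL → factor = 100 μL/v
Step 4: 50 μL brought to 0.25 mL → factor 250/50 = 5
Product of known-step factors = 10000
Overall factor = 2.00 μM / (0.100 nM) = 20000
Step-3 factor = 20000 / 10000 = 2
v = 100 μL / 2 = 50.0 μL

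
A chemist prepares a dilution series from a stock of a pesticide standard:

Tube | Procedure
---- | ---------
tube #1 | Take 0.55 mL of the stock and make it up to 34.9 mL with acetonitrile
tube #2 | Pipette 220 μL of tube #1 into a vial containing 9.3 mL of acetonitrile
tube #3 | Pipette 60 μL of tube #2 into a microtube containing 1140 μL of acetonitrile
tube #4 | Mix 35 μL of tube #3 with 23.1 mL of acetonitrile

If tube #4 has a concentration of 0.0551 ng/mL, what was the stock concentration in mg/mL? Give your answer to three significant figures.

2.00 mg/mL

Step 1: 0.55 mL brought to 34.9 mL → factor 34.9/0.55 = 63.455
Step 2: 220 μL + 9.3 mL = 9520 μL total → factor 9520/220 = 43.273
Step 3: 60 μL + 1140 μL = 1200 μL total → factor 1200/60 = 20
Step 4: 35 μL + 23.1 mL = 23135 μL total → factor 23135/35 = 661
Overall dilution factor = 63.455 × 43.273 × 20 × 661 = 3.63 × 10^7
Stock = 0.0551 ng/mL × 3.63 × 10^7 = 2.000 × 10^6 ng/mL = 2.00 mg/mL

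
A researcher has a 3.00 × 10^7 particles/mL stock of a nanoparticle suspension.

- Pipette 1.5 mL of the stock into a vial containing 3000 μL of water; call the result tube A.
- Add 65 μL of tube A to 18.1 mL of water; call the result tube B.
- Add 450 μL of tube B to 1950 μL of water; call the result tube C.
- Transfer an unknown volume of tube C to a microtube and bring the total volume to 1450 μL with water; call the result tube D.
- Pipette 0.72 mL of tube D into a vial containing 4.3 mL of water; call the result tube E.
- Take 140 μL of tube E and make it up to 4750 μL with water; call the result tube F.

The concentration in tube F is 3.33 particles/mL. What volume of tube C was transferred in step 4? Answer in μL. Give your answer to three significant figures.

Step 1: 1.5 mL + 3000 μL = 4.5 mL total → factor 4.5/1.5 = 3
Step 2: 65 μL + 18.1 mL = 18165 μL total → factor 18165/65 = 279.46
Step 3: 450 μL + 1950 μL = 2400 μL total → factor 2400/450 = 5.3333
Step 4: v brought to 1450 μL → factor = 1450 μL/v
Step 5: 0.72 mL + 4.3 mL = 5.02 mL total → factor 5.02/0.72 = 6.9722
Step 6: 140 μL brought to 4750 μL → factor 4750/140 = 33.929
Product of known-step factors = 1.0577 × 10^6
Overall factor = 3.00 × 10^7 particles/mL / (3.33 particles/mL) = 9.009 × 10^6
Step-4 factor = 9.009 × 10^6 / 1.0577 × 10^6 = 8.5172
v = 1450 μL / 8.5172 = 170 μL

170 μL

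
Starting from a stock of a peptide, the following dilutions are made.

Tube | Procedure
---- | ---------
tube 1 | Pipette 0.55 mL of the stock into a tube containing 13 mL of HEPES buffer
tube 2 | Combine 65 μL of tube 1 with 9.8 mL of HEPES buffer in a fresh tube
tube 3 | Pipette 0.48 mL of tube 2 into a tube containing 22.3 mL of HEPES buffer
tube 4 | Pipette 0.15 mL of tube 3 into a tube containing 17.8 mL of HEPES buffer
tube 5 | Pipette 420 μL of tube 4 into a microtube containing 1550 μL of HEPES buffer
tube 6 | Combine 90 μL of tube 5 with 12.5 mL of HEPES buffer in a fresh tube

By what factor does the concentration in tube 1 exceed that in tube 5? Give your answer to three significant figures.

Step 1: 0.55 mL + 13 mL = 13.55 mL total → factor 13.55/0.55 = 24.636
Step 2: 65 μL + 9.8 mL = 9865 μL total → factor 9865/65 = 151.77
Step 3: 0.48 mL + 22.3 mL = 22.78 mL total → factor 22.78/0.48 = 47.458
Step 4: 0.15 mL + 17.8 mL = 17.95 mL total → factor 17.95/0.15 = 119.67
Step 5: 420 μL + 1550 μL = 1970 μL total → factor 1970/420 = 4.6905
Dilution factor to tube 1 = 24.636; to tube 5 = 9.9601 × 10^7
[tube 1]/[tube 5] = (factor to tube 5)/(factor to tube 1) = 9.9601 × 10^7/24.636 = 4.04 × 10^6

4.04 × 10^6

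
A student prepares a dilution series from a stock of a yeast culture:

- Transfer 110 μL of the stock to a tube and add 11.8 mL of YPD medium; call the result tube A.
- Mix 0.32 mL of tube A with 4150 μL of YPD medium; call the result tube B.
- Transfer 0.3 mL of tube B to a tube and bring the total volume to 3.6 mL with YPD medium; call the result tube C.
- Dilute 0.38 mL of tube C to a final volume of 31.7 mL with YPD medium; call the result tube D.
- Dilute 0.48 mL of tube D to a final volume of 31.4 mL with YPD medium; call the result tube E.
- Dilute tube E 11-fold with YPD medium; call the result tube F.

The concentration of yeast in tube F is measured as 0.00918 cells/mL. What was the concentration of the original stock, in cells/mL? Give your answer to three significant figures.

Step 1: 110 μL + 11.8 mL = 11910 μL total → factor 11910/110 = 108.27
Step 2: 0.32 mL + 4150 μL = 4.47 mL total → factor 4.47/0.32 = 13.969
Step 3: 0.3 mL brought to 3.6 mL → factor 3.6/0.3 = 12
Step 4: 0.38 mL brought to 31.7 mL → factor 31.7/0.38 = 83.421
Step 5: 0.48 mL brought to 31.4 mL → factor 31.4/0.48 = 65.417
Step 6: 11-fold → factor 11
Overall dilution factor = 108.27 × 13.969 × 12 × 83.421 × 65.417 × 11 = 1.0895 × 10^9
Stock = 0.00918 cells/mL × 1.0895 × 10^9 = 1.00 × 10^7 cells/mL

1.00 × 10^7 cells/mL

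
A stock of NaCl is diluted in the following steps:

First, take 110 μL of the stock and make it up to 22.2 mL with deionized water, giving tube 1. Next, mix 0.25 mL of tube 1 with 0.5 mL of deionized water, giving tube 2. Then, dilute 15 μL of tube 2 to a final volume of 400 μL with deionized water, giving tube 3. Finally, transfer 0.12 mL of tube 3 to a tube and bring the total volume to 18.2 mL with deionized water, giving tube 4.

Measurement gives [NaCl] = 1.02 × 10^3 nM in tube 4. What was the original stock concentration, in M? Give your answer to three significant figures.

Step 1: 110 μL brought to 22.2 mL → factor 22200/110 = 201.82
Step 2: 0.25 mL + 0.5 mL = 0.75 mL total → factor 0.75/0.25 = 3
Step 3: 15 μL brought to 400 μL → factor 400/15 = 26.667
Step 4: 0.12 mL brought to 18.2 mL → factor 18.2/0.12 = 151.67
Overall dilution factor = 201.82 × 3 × 26.667 × 151.67 = 2.4487 × 10^6
Stock = 1.02 × 10^3 nM × 2.4487 × 10^6 = 2.498 × 10^9 nM = 2.50 M

2.50 M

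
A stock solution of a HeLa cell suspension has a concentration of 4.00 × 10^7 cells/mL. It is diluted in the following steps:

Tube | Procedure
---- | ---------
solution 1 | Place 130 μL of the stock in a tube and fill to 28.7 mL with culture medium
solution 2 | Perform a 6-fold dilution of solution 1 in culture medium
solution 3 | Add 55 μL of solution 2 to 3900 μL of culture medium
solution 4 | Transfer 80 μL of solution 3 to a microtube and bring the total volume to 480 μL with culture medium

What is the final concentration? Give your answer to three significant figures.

Step 1: 130 μL brought to 28.7 mL → factor 28700/130 = 220.77
Step 2: 6-fold → factor 6
Step 3: 55 μL + 3900 μL = 3955 μL total → factor 3955/55 = 71.909
Step 4: 80 μL brought to 480 μL → factor 480/80 = 6
Overall dilution factor = 220.77 × 6 × 71.909 × 6 = 5.7151 × 10^5
Final = 4.00 × 10^7 cells/mL / 5.7151 × 10^5 = 70.0 cells/mL

70.0 cells/mL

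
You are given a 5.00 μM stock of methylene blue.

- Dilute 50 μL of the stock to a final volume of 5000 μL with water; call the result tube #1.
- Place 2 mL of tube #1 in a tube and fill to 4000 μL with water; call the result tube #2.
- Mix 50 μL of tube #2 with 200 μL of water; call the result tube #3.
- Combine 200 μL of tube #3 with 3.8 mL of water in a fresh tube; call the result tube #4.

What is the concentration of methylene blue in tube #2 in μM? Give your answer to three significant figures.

Step 1: 50 μL brought to 5000 μL → factor 5000/50 = 100
Step 2: 2 mL brought to 4000 μL → factor 4/2 = 2
Dilution factor through tube #2 = 100 × 2 = 200
[tube #2] = 5.00 μM / 200 = 0.0250 μM

0.0250 μM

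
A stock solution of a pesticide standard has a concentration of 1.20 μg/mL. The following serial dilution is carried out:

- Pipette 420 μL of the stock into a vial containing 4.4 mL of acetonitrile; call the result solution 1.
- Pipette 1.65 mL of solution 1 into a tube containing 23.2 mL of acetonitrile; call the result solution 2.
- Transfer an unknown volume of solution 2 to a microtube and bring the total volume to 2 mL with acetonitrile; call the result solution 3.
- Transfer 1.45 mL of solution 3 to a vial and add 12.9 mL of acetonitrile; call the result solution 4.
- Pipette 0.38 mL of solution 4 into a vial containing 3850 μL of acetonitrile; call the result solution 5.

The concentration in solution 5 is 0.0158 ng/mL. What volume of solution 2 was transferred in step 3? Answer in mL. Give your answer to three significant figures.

Step 1: 420 μL + 4.4 mL = 4820 μL total → factor 4820/420 = 11.476
Step 2: 1.65 mL + 23.2 mL = 24.85 mL total → factor 24.85/1.65 = 15.061
Step 3: v brought to 2 mL → factor = 2 mL/v
Step 4: 1.45 mL + 12.9 mL = 14.35 mL total → factor 14.35/1.45 = 9.8966
Step 5: 0.38 mL + 3850 μL = 4.23 mL total → factor 4.23/0.38 = 11.132
Product of known-step factors = 19041
Overall factor = 1.20 μg/mL / (0.0158 ng/mL) = 75949
Step-3 factor = 75949 / 19041 = 3.9888
v = 2 mL / 3.9888 = 0.501 mL

0.501 mL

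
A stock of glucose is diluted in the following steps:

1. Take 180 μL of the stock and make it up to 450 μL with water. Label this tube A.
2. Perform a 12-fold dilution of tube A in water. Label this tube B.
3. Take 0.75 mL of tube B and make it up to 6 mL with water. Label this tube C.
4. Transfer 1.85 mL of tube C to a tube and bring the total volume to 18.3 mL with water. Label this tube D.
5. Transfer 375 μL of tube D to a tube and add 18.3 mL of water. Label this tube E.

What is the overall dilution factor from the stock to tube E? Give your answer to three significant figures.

1.18 × 10^5

Step 1: 180 μL brought to 450 μL → factor 450/180 = 2.5
Step 2: 12-fold → factor 12
Step 3: 0.75 mL brought to 6 mL → factor 6/0.75 = 8
Step 4: 1.85 mL brought to 18.3 mL → factor 18.3/1.85 = 9.8919
Step 5: 375 μL + 18.3 mL = 18675 μL total → factor 18675/375 = 49.8
Overall dilution factor = 2.5 × 12 × 8 × 9.8919 × 49.8 = 1.1823 × 10^5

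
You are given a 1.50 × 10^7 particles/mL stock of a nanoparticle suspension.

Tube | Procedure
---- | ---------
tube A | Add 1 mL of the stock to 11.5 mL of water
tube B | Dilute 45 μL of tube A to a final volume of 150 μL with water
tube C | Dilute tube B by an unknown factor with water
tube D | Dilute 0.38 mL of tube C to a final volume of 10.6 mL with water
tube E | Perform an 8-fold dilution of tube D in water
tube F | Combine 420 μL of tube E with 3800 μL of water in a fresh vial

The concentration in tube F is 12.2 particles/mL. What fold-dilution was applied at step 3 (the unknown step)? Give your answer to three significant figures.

13.2-fold

Step 1: 1 mL + 11.5 mL = 12.5 mL total → factor 12.5/1 = 12.5
Step 2: 45 μL brought to 150 μL → factor 150/45 = 3.3333
Step 3: unknown factor x
Step 4: 0.38 mL brought to 10.6 mL → factor 10.6/0.38 = 27.895
Step 5: 8-fold → factor 8
Step 6: 420 μL + 3800 μL = 4220 μL total → factor 4220/420 = 10.048
Product of known-step factors = 93425
Overall factor = 1.50 × 10^7 particles/mL / (12.2 particles/mL) = 1.2295 × 10^6
x = 1.2295 × 10^6 / 93425 = 13.2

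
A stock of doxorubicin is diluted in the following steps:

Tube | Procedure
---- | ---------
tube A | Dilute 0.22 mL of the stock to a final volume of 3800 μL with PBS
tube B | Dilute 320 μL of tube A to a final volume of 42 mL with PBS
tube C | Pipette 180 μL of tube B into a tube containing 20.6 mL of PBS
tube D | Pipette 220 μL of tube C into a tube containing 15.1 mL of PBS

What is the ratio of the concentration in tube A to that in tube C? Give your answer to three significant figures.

1.52 × 10^4

Step 1: 0.22 mL brought to 3800 μL → factor 3.8/0.22 = 17.273
Step 2: 320 μL brought to 42 mL → factor 42000/320 = 131.25
Step 3: 180 μL + 20.6 mL = 20780 μL total → factor 20780/180 = 115.44
Dilution factor to tube A = 17.273; to tube C = 2.6172 × 10^5
[tube A]/[tube C] = (factor to tube C)/(factor to tube A) = 2.6172 × 10^5/17.273 = 1.52 × 10^4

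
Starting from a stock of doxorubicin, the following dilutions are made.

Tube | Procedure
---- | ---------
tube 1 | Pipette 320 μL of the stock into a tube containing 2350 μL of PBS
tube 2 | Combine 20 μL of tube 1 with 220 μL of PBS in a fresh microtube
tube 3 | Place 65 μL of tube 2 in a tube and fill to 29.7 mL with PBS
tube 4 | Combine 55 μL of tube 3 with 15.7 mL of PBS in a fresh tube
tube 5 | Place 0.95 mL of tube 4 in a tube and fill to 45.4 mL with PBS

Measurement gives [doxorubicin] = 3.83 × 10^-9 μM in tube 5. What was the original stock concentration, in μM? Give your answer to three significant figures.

Step 1: 320 μL + 2350 μL = 2670 μL total → factor 2670/320 = 8.3438
Step 2: 20 μL + 220 μL = 240 μL total → factor 240/20 = 12
Step 3: 65 μL brought to 29.7 mL → factor 29700/65 = 456.92
Step 4: 55 μL + 15.7 mL = 15755 μL total → factor 15755/55 = 286.45
Step 5: 0.95 mL brought to 45.4 mL → factor 45.4/0.95 = 47.789
Overall dilution factor = 8.3438 × 12 × 456.92 × 286.45 × 47.789 = 6.2629 × 10^8
Stock = 3.83 × 10^-9 μM × 6.2629 × 10^8 = 2.40 μM

2.40 μM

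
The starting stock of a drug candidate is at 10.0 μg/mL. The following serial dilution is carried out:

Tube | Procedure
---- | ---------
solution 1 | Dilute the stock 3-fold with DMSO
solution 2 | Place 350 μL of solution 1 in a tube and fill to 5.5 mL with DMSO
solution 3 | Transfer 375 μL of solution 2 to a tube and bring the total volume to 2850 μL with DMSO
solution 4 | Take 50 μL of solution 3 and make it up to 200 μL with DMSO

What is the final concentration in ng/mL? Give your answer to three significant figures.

6.98 ng/mL

Step 1: 3-fold → factor 3
Step 2: 350 μL brought to 5.5 mL → factor 5500/350 = 15.714
Step 3: 375 μL brought to 2850 μL → factor 2850/375 = 7.6
Step 4: 50 μL brought to 200 μL → factor 200/50 = 4
Overall dilution factor = 3 × 15.714 × 7.6 × 4 = 1433.1
Final = 10.0 μg/mL / 1433.1 = 0.006978 μg/mL = 6.98 ng/mL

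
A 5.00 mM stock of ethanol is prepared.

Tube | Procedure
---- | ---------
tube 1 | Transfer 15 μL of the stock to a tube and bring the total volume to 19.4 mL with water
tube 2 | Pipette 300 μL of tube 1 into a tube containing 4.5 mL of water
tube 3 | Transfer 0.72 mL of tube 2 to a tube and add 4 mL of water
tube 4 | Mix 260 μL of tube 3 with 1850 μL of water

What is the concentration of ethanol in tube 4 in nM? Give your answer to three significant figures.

4.54 nM

Step 1: 15 μL brought to 19.4 mL → factor 19400/15 = 1293.3
Step 2: 300 μL + 4.5 mL = 4800 μL total → factor 4800/300 = 16
Step 3: 0.72 mL + 4 mL = 4.72 mL total → factor 4.72/0.72 = 6.5556
Step 4: 260 μL + 1850 μL = 2110 μL total → factor 2110/260 = 8.1154
Overall dilution factor = 1293.3 × 16 × 6.5556 × 8.1154 = 1.1009 × 10^6
Final = 5.00 mM / 1.1009 × 10^6 = 4.542 × 10^-6 mM = 4.54 nM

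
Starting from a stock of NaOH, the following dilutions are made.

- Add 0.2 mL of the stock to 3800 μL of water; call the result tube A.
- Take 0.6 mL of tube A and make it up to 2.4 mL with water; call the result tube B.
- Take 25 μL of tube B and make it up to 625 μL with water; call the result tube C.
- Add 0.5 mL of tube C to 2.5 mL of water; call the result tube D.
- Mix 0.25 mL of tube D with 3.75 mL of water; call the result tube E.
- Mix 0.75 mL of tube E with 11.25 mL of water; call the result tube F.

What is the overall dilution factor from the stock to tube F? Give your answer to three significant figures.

3.07 × 10^6

Step 1: 0.2 mL + 3800 μL = 4 mL total → factor 4/0.2 = 20
Step 2: 0.6 mL brought to 2.4 mL → factor 2.4/0.6 = 4
Step 3: 25 μL brought to 625 μL → factor 625/25 = 25
Step 4: 0.5 mL + 2.5 mL = 3 mL total → factor 3/0.5 = 6
Step 5: 0.25 mL + 3.75 mL = 4 mL total → factor 4/0.25 = 16
Step 6: 0.75 mL + 11.25 mL = 12 mL total → factor 12/0.75 = 16
Overall dilution factor = 20 × 4 × 25 × 6 × 16 × 16 = 3.072 × 10^6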